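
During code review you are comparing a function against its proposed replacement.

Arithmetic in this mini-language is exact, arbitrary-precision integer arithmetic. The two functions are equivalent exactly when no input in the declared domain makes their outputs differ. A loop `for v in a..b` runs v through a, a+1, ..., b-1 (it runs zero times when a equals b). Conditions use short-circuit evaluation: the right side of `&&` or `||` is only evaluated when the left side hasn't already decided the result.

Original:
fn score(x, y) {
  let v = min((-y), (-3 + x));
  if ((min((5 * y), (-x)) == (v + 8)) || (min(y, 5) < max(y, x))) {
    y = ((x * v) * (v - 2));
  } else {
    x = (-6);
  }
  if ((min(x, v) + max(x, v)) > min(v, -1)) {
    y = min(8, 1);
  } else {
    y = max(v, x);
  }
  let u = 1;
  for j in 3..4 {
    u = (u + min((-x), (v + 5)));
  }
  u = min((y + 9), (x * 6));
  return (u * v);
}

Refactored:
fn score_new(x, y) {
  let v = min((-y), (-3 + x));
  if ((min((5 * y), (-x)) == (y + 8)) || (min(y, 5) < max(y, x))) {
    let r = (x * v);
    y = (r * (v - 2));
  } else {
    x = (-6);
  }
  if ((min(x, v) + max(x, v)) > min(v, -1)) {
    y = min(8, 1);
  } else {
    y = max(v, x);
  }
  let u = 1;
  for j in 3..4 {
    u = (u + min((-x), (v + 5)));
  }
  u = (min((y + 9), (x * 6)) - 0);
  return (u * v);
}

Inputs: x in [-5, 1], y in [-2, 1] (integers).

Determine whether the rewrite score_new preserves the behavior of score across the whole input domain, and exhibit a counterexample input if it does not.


There is a counterexample at x=-5, y=0: 240 on one side, 288 on the other.
score: v becomes -8; next ((min((5 * y), (-x)) == (v + 8)) || (min(y, 5) < max(y, x))) evaluates to true; next y becomes -400; next ((min(x, v) + max(x, v)) > min(v, -1)) evaluates to false; next y becomes -5; next u becomes 1; next at j=3:; next u becomes -2; next u becomes -30; next final value 240
score_new: v becomes -8; next ((min((5 * y), (-x)) == (y + 8)) || (min(y, 5) < max(y, x))) evaluates to false; next x becomes -6; next ((min(x, v) + max(x, v)) > min(v, -1)) evaluates to false; next y becomes -6; next u becomes 1; next at j=3:; next u becomes -2; next u becomes -36; next final value 288
verdict: not equivalent; witness: x=-5, y=0


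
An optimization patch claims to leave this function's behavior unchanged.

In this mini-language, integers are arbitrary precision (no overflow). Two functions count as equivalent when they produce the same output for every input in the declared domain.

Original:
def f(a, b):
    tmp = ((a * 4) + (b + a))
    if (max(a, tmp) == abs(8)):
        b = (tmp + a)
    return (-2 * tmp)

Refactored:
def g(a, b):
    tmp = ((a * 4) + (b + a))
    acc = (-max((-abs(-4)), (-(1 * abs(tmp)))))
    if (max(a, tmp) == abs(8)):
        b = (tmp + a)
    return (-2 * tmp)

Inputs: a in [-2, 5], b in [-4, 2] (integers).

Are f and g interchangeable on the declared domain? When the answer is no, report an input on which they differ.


Side by side, the visible changes include: arithmetic usage differs; statement counts differ; local variable names differ; min/max/abs usage differs; constant usage differs.
Tracing a=-1, b=0: f: tmp=-5, then (max(a, tmp) == abs(8)) is false, then returns 10 | g: tmp=-5, then acc=4, then (max(a, tmp) == abs(8)) is false, then returns 10 — matching result 10.
Across all 56 domain points the two functions coincide.
verdict: equivalent


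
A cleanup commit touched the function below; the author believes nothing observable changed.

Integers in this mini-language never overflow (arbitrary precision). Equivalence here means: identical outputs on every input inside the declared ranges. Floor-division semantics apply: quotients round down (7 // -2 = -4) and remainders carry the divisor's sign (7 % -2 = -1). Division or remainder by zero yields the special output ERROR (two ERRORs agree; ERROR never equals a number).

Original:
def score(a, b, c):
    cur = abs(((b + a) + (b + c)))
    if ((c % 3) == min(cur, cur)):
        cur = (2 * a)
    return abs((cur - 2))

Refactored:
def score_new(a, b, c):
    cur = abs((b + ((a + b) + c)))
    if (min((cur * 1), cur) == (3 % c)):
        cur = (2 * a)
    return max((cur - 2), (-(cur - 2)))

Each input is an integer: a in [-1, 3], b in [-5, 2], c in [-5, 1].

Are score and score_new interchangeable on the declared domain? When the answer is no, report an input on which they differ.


Run the pair on a=-1, b=-5, c=0.
score: cur=11, then ((c % 3) == min(cur, cur)) is false, then returns 9
score_new: cur=11, then a zero divisor aborts: ERROR
9 against ERROR: the behavior changed.
verdict: not equivalent; witness: a=-1, b=-5, c=0


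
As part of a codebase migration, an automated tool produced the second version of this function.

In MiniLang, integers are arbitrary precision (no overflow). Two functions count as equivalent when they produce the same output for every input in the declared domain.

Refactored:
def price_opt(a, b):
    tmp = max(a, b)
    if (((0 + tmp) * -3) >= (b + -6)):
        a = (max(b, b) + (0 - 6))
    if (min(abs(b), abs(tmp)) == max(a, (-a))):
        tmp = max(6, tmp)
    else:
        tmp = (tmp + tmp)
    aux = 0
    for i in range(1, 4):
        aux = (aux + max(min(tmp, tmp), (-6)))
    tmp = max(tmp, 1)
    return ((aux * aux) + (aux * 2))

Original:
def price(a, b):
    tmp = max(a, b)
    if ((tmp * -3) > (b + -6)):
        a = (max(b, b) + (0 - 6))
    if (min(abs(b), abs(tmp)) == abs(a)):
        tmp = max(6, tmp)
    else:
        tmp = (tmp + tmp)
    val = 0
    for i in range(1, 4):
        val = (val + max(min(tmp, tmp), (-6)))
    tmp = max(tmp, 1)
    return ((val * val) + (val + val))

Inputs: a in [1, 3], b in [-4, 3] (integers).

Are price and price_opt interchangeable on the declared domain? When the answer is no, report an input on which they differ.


Whatever the rewrite altered, no input in the stated domain can expose a difference.
Spot check at a=3, b=1 — price: tmp = 3; ((tmp * -3) > (b + -6)) -> false; (min(abs(b), abs(tmp)) == abs(a)) -> false; tmp = 6; val = 0; [i=1]; val = 6; [i=2]; val = 12; [i=3]; val = 18; tmp = 6; return 360. price_opt: tmp = 3; (((0 + tmp) * -3) >= (b + -6)) -> false; (min(abs(b), abs(tmp)) == max(a, (-a))) -> false; tmp = 6; aux = 0; [i=1]; aux = 6; [i=2]; aux = 12; [i=3]; aux = 18; tmp = 6; return 360. Both give 360.
An exhaustive pass over the 24 declared inputs shows identical outputs.
verdict: equivalent


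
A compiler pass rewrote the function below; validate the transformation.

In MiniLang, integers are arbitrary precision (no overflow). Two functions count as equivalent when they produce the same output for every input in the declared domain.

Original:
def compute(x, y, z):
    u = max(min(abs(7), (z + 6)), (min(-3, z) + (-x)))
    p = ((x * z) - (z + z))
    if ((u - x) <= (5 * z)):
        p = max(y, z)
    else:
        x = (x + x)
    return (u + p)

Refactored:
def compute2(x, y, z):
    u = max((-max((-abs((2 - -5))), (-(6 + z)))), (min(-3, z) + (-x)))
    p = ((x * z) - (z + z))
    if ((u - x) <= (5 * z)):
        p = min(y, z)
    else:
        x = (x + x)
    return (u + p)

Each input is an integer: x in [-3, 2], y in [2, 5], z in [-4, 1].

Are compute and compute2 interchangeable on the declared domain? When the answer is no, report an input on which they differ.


Evaluate both at x=2, y=2, z=1.
compute: u = 7; p = 0; ((u - x) <= (5 * z)) -> true; p = 2; return 9
compute2: u = 7; p = 0; ((u - x) <= (5 * z)) -> true; p = 1; return 8
9 vs 8 — the two versions disagree here.
verdict: not equivalent; witness: x=2, y=2, z=1


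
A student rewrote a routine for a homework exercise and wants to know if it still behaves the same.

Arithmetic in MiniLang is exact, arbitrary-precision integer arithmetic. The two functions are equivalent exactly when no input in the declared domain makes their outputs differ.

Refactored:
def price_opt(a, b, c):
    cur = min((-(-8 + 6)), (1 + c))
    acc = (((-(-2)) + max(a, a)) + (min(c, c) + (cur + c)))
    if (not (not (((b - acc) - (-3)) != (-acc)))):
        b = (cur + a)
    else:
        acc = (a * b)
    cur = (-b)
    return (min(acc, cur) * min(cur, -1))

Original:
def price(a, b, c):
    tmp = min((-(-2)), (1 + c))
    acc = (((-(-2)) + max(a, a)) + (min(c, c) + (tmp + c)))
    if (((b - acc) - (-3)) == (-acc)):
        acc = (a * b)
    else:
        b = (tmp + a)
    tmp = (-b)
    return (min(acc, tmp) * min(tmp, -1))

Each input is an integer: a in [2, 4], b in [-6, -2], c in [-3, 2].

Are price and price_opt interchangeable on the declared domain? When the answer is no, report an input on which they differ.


Comparing the listings, the differences include: local variable names differ, and boolean connective usage differs, and comparison usage differs, and arithmetic usage differs, and constant usage differs.
Tracing a=2, b=-5, c=-1: price: tmp=0, then acc=2, then (((b - acc) - (-3)) == (-acc)) is false, then b=2, then tmp=-2, then returns 4 | price_opt: cur=0, then acc=2, then (not (not (((b - acc) - (-3)) != (-acc)))) is true, then b=2, then cur=-2, then returns 4 — matching result 4.
Checked all 90 inputs in the declared domain: the outputs agree on every one.
verdict: equivalent


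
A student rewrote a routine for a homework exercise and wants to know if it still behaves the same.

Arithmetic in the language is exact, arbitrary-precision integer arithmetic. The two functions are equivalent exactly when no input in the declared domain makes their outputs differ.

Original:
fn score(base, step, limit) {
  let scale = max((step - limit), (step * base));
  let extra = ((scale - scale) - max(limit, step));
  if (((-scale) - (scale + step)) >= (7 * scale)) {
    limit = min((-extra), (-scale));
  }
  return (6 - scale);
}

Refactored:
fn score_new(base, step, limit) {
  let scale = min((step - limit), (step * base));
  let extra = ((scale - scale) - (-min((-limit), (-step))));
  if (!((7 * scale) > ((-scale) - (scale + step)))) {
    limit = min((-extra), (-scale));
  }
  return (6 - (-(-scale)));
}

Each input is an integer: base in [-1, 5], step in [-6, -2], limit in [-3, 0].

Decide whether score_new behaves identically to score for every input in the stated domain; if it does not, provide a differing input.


These are not equivalent — on base=-1, step=-6, limit=-3 the outputs split (0 vs 9).
score: scale becomes 6; next extra becomes 3; next (((-scale) - (scale + step)) >= (7 * scale)) evaluates to false; next final value 0
score_new: scale becomes -3; next extra becomes 3; next (!((7 * scale) > ((-scale) - (scale + step)))) evaluates to true; next limit becomes -3; next final value 9
verdict: not equivalent; witness: base=-1, step=-6, limit=-3


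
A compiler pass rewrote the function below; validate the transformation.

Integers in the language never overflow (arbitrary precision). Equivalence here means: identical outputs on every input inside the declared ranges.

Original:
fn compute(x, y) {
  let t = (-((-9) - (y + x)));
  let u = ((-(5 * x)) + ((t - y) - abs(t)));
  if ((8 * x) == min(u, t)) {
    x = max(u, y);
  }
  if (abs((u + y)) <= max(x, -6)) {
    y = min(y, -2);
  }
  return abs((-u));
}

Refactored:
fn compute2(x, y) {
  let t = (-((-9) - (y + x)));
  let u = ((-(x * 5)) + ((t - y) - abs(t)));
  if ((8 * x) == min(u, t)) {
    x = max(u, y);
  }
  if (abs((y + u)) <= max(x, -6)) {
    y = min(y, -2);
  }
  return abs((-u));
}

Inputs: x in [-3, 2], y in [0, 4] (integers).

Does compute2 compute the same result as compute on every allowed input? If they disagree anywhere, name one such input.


Differences: same computation, different form — yet all 30 inputs agree.
verdict: equivalent


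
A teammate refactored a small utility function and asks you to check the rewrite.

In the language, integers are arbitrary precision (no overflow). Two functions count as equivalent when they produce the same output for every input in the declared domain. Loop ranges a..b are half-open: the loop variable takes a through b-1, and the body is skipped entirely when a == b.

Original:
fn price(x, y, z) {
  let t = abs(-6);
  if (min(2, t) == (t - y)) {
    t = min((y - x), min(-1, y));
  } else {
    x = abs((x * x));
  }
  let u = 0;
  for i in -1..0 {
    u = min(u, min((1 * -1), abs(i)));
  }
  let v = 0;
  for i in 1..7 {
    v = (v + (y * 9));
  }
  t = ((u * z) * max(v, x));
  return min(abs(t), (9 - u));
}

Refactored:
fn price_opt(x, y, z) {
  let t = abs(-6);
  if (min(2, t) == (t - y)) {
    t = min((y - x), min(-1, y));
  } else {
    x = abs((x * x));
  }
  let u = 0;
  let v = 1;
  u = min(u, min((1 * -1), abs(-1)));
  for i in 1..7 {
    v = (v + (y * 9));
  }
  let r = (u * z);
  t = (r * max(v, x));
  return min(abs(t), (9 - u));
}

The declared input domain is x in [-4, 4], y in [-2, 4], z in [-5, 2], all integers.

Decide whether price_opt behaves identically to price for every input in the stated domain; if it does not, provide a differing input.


On input x=0, y=0, z=-5, price returns 0 while price_opt returns 5.
verdict: not equivalent; witness: x=0, y=0, z=-5


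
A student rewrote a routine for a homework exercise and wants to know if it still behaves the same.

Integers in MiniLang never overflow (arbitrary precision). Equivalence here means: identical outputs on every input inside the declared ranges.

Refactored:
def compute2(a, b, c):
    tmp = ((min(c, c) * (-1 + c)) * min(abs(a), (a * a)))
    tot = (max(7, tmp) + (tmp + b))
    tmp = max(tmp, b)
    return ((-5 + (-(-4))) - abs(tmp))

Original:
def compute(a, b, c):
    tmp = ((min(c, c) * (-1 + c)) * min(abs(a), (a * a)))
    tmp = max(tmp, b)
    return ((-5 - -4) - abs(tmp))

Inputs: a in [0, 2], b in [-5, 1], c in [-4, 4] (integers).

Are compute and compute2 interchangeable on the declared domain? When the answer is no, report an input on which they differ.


The two are interchangeable: constant usage differs; min/max/abs usage differs; local variable names differ; statement counts differ; arithmetic usage differs, and every declared input agrees.
Spot check at a=0, b=-1, c=1 — compute: tmp = 0; tmp = 0; return -1. compute2: tmp = 0; tot = 6; tmp = 0; return -1. Both give -1.
Every one of the 189 inputs gives matching results.
verdict: equivalent


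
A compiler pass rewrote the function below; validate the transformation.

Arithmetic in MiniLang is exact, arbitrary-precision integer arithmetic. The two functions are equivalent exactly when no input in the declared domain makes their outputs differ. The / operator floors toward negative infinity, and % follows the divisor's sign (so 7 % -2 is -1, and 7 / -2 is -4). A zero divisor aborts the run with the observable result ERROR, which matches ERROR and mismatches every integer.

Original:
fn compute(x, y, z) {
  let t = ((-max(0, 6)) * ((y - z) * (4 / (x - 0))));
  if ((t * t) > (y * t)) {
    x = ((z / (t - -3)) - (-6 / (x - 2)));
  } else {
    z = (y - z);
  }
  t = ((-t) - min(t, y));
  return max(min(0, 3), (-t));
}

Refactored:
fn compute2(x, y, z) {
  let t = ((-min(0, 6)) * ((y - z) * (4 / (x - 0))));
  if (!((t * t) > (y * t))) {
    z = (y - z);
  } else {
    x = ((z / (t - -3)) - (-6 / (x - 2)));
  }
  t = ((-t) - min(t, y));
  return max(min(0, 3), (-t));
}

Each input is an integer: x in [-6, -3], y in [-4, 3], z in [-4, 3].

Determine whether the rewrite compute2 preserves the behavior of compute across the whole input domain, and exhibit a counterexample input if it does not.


Consider the input x=-6, y=-3, z=-4.
compute: t becomes 6; next ((t * t) > (y * t)) evaluates to true; next x becomes -1; next t becomes -3; next final value 3
compute2: t becomes 0; next (!((t * t) > (y * t))) evaluates to true; next z becomes 1; next t becomes 3; next final value 0
3 != 0, so the rewrite changes behavior.
verdict: not equivalent; witness: x=-6, y=-3, z=-4


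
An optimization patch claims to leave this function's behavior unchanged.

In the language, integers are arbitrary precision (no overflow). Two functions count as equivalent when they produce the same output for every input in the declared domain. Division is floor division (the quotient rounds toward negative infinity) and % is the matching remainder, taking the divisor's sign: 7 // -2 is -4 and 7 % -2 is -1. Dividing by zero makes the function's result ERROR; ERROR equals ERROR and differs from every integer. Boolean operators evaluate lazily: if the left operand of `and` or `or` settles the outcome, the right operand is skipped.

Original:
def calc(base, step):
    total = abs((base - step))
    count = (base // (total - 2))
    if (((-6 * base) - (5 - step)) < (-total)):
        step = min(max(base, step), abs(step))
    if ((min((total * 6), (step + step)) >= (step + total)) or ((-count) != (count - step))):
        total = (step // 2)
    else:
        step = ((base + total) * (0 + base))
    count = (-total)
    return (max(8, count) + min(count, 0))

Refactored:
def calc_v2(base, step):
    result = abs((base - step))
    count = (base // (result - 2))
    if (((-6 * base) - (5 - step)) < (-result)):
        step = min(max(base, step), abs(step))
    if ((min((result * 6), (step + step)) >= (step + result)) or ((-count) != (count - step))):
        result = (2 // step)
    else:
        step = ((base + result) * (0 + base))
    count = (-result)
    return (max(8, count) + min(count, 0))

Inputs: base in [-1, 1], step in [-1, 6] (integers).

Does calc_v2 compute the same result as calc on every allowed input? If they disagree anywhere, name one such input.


These are not equivalent — on base=-1, step=0 the outputs split (8 vs ERROR).
calc: total becomes 1; next count becomes 1; next (((-6 * base) - (5 - step)) < (-total)) evaluates to false; next ((min((total * 6), (step + step)) >= (step + total)) or ((-count) != (count - step))) evaluates to true; next total becomes 0; next count becomes 0; next final value 8
calc_v2: result becomes 1; next count becomes 1; next (((-6 * base) - (5 - step)) < (-result)) evaluates to false; next ((min((result * 6), (step + step)) >= (step + result)) or ((-count) != (count - step))) evaluates to true; next hits division by zero so the output is ERROR
verdict: not equivalent; witness: base=-1, step=0


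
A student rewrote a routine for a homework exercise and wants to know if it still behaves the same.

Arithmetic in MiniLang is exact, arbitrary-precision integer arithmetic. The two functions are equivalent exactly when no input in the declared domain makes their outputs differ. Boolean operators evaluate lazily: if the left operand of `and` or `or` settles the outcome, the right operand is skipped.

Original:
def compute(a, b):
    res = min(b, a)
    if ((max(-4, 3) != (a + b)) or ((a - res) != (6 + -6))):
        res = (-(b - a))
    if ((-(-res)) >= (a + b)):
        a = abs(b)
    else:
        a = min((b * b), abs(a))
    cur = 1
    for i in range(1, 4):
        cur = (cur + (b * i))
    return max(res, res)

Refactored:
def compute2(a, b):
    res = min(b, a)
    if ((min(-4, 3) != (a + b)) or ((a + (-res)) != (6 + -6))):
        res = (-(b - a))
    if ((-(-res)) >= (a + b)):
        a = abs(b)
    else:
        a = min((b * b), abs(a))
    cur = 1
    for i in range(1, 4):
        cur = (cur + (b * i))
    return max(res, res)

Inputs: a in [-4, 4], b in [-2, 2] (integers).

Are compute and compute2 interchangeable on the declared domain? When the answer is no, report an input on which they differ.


On input a=-3, b=-1, compute returns -2 while compute2 returns -3.
verdict: not equivalent; witness: a=-3, b=-1


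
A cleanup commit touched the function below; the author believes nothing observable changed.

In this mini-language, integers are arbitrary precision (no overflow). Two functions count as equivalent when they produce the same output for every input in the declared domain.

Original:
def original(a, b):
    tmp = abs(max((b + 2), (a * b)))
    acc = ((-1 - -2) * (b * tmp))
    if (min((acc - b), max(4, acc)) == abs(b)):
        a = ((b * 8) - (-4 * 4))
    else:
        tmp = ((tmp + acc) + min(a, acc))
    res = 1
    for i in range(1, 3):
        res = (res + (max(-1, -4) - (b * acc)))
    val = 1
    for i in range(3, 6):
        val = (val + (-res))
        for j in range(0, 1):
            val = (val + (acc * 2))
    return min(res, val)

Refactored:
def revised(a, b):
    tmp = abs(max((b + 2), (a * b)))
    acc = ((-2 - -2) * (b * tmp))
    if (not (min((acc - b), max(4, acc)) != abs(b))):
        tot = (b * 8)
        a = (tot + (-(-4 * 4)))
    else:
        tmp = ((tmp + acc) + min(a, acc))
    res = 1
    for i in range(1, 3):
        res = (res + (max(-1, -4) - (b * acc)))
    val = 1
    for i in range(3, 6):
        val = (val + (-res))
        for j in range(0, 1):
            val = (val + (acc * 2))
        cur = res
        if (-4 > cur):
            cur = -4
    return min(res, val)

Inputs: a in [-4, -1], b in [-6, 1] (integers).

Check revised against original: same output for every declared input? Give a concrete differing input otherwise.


Evaluate both at a=-4, b=-6.
original: tmp=24, then acc=-144, then (min((acc - b), max(4, acc)) == abs(b)) is false, then tmp=-264, then res=1, then (i=1), then res=-864, then (i=2), then res=-1729, then val=1, then (i=3), then val=1730, then (j=0), then val=1442, then (i=4), then val=3171, then (j=0), then val=2883, then (i=5), then val=4612, then (j=0), then val=4324, then returns -1729
revised: tmp=24, then acc=0, then (not (min((acc - b), max(4, acc)) != abs(b))) is false, then tmp=20, then res=1, then (i=1), then res=0, then (i=2), then res=-1, then val=1, then (i=3), then val=2, then (j=0), then val=2, then cur=-1, then (-4 > cur) is false, then (i=4), then val=3, then (j=0), then val=3, then cur=-1, then (-4 > cur) is false, then (i=5), then val=4, then (j=0), then val=4, then cur=-1, then (-4 > cur) is false, then returns -1
-1729 and -1 differ, so these are not the same function on this domain.
verdict: not equivalent; witness: a=-4, b=-6


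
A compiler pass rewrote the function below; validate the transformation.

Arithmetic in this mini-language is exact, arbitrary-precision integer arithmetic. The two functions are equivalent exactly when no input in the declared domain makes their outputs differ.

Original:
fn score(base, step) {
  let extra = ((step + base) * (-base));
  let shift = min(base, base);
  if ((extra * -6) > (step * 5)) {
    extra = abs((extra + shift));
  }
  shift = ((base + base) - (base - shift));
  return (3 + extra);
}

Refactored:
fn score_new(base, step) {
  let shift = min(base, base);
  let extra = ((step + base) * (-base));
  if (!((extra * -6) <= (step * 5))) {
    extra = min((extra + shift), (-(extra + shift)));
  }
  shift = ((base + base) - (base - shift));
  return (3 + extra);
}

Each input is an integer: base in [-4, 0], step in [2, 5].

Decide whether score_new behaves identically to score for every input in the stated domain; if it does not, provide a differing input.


There is a counterexample at base=-4, step=2: 15 on one side, -9 on the other.
score: extra = -8; shift = -4; ((extra * -6) > (step * 5)) -> true; extra = 12; shift = -8; return 15
score_new: shift = -4; extra = -8; (!((extra * -6) <= (step * 5))) -> true; extra = -12; shift = -8; return -9
verdict: not equivalent; witness: base=-4, step=2


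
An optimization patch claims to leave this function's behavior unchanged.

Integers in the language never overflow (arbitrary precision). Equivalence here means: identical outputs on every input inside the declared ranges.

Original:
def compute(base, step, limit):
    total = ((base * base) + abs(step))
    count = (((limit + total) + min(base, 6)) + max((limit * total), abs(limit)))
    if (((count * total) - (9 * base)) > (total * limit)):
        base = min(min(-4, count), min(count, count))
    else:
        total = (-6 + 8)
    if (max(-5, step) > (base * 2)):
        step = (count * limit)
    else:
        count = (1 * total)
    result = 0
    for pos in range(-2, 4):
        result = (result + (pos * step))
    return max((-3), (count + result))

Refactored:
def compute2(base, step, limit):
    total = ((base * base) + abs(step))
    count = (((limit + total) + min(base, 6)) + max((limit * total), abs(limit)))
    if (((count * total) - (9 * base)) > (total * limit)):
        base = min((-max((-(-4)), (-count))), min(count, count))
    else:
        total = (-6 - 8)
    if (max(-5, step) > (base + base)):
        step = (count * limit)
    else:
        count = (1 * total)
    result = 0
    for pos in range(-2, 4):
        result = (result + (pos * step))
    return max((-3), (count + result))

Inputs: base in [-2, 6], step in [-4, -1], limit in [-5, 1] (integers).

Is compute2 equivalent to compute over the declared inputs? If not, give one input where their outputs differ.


Not equivalent: base=1, step=-1, limit=-1 separates them (-1 vs -3).
compute: total = 2; count = 3; (((count * total) - (9 * base)) > (total * limit)) -> false; total = 2; (max(-5, step) > (base * 2)) -> false; count = 2; result = 0; [pos=-2]; result = 2; [pos=-1]; result = 3; [pos=0]; result = 3; [pos=1]; result = 2; [pos=2]; result = 0; [pos=3]; result = -3; return -1
compute2: total = 2; count = 3; (((count * total) - (9 * base)) > (total * limit)) -> false; total = -14; (max(-5, step) > (base + base)) -> false; count = -14; result = 0; [pos=-2]; result = 2; [pos=-1]; result = 3; [pos=0]; result = 3; [pos=1]; result = 2; [pos=2]; result = 0; [pos=3]; result = -3; return -3
verdict: not equivalent; witness: base=1, step=-1, limit=-1


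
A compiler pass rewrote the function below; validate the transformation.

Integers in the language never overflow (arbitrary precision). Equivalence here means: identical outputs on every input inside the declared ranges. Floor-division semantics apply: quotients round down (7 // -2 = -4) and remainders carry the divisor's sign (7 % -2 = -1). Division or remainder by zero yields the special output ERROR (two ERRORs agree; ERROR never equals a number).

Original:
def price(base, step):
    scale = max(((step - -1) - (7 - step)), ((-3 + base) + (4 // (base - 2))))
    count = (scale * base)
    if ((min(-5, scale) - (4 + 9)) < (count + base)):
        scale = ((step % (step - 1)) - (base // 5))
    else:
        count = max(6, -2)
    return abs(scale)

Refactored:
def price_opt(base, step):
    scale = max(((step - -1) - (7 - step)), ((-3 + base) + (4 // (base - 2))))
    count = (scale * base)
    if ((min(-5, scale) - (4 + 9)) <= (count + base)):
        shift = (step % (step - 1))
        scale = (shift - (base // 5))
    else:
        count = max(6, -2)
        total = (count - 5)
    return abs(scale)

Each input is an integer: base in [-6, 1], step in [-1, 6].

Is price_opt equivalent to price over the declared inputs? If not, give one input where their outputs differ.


These are not equivalent — on base=-6, step=4 the outputs split (2 vs 3).
price: scale := 2 | count := -12 | ((min(-5, scale) - (4 + 9)) < (count + base)): false | count := 6 | result 2
price_opt: scale := 2 | count := -12 | ((min(-5, scale) - (4 + 9)) <= (count + base)): true | shift := 1 | scale := 3 | result 3
verdict: not equivalent; witness: base=-6, step=4


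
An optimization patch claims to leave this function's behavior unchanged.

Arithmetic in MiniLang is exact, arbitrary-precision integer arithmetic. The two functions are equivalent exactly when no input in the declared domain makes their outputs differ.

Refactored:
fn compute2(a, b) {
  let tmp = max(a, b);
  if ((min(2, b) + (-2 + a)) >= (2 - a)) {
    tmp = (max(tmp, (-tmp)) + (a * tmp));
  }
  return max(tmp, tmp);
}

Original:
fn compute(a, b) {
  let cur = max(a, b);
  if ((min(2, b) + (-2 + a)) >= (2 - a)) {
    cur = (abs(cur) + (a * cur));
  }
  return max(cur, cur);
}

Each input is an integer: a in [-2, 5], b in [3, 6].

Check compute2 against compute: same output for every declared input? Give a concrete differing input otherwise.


Although local variable names differ, min/max/abs usage differs, 32/32 inputs agree.
verdict: equivalent


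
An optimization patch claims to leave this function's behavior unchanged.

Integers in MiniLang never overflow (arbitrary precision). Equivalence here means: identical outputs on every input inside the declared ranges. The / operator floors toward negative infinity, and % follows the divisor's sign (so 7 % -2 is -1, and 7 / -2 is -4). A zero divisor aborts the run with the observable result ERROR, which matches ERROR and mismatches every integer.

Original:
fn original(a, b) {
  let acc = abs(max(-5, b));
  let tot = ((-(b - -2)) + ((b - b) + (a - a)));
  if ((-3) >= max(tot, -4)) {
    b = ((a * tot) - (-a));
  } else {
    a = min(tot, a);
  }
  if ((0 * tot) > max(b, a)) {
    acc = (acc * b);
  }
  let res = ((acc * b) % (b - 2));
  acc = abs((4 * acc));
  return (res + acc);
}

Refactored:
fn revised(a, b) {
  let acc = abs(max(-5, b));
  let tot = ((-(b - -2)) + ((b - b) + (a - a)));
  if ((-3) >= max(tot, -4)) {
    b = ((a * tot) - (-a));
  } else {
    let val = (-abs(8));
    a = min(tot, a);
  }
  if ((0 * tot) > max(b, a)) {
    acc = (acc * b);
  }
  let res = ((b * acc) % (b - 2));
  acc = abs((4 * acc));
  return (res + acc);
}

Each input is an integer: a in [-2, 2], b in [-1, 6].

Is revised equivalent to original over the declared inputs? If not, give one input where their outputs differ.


Behavior is preserved: although constant usage differs, plus min/max/abs usage differs, plus local variable names differ, plus statement counts differ, the outputs never diverge.
Spot check at a=-2, b=1 — original: acc becomes 1; next tot becomes -3; next ((-3) >= max(tot, -4)) evaluates to true; next b becomes 4; next ((0 * tot) > max(b, a)) evaluates to false; next res becomes 0; next acc becomes 4; next final value 4. revised: acc becomes 1; next tot becomes -3; next ((-3) >= max(tot, -4)) evaluates to true; next b becomes 4; next ((0 * tot) > max(b, a)) evaluates to false; next res becomes 0; next acc becomes 4; next final value 4. Both give 4.
Sweeping the whole domain (40 inputs) finds no disagreement.
verdict: equivalent


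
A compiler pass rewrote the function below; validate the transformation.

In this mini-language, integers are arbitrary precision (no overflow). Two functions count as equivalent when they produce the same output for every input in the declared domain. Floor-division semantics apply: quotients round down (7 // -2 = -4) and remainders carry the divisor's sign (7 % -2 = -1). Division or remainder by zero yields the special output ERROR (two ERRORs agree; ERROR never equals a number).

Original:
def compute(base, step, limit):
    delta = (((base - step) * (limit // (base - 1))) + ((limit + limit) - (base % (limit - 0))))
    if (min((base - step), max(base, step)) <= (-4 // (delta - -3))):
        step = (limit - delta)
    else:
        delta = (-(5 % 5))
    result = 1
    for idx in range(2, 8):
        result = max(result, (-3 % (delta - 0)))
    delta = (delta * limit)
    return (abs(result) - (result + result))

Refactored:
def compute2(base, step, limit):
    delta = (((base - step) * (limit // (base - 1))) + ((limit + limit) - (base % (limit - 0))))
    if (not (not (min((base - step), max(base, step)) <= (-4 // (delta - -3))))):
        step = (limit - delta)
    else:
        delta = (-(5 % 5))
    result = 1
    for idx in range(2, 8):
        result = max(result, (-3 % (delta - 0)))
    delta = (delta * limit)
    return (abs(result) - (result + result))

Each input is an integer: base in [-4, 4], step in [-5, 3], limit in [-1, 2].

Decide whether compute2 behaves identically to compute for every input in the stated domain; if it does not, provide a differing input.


The two are interchangeable: boolean connective usage differs, and every declared input agrees.
As a probe, take base=4, step=3, limit=0: compute runs division by zero -> ERROR; compute2 runs division by zero -> ERROR; both end at ERROR.
Sweeping the whole domain (324 inputs) finds no disagreement.
verdict: equivalent


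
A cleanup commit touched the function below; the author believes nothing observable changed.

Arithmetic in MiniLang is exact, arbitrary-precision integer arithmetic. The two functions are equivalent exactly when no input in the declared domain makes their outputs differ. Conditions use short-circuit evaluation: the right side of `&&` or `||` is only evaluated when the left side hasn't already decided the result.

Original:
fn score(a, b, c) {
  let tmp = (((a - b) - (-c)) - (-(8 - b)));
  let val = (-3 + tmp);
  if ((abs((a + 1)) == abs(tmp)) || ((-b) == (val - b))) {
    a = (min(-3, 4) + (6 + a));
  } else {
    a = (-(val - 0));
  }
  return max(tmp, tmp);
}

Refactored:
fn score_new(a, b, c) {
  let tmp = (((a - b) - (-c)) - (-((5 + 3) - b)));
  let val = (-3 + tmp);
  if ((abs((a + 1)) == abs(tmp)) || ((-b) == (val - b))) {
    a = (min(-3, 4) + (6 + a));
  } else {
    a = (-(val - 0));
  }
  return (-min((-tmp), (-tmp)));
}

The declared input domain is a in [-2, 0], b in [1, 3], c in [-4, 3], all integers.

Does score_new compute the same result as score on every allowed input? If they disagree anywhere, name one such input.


Reading the diff, among the changes: constant usage differs, arithmetic usage differs, min/max/abs usage differs.
Tracing a=0, b=2, c=-4: score: tmp=0, then val=-3, then ((abs((a + 1)) == abs(tmp)) || ((-b) == (val - b))) is false, then a=3, then returns 0 | score_new: tmp=0, then val=-3, then ((abs((a + 1)) == abs(tmp)) || ((-b) == (val - b))) is false, then a=3, then returns 0 — matching result 0.
Every one of the 72 inputs gives matching results.
verdict: equivalent


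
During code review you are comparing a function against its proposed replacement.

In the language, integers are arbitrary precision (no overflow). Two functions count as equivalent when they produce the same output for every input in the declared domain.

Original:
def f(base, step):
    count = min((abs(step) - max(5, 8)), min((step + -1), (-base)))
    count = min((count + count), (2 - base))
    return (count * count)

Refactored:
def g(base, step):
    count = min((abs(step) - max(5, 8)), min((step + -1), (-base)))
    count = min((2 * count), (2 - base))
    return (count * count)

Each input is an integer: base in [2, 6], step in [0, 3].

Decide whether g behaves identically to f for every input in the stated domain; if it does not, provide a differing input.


Behavior is preserved: although arithmetic usage differs, constant usage differs, the outputs never diverge.
As a probe, take base=6, step=3: f runs count := -6 | count := -12 | result 144; g runs count := -6 | count := -12 | result 144; both end at 144.
An exhaustive pass over the 20 declared inputs shows identical outputs.
verdict: equivalent


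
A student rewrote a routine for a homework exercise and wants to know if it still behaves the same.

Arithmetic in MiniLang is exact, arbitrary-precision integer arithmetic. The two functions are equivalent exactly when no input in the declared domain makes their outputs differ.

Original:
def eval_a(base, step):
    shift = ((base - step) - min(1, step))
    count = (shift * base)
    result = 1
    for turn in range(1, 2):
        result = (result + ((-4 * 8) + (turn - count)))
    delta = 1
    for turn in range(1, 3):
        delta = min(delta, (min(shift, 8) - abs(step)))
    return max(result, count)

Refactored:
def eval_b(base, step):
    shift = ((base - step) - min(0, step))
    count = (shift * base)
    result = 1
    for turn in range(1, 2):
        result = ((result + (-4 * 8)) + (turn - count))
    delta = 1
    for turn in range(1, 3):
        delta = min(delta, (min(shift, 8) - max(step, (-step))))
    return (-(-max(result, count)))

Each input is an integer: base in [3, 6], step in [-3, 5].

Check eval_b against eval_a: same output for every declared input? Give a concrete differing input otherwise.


Consider the input base=3, step=1.
eval_a: shift := 1 | count := 3 | result := 1 | iter turn=1: | result := -33 | delta := 1 | iter turn=1: | delta := 0 | iter turn=2: | delta := 0 | result 3
eval_b: shift := 2 | count := 6 | result := 1 | iter turn=1: | result := -36 | delta := 1 | iter turn=1: | delta := 1 | iter turn=2: | delta := 1 | result 6
3 against 6: the behavior changed.
verdict: not equivalent; witness: base=3, step=1


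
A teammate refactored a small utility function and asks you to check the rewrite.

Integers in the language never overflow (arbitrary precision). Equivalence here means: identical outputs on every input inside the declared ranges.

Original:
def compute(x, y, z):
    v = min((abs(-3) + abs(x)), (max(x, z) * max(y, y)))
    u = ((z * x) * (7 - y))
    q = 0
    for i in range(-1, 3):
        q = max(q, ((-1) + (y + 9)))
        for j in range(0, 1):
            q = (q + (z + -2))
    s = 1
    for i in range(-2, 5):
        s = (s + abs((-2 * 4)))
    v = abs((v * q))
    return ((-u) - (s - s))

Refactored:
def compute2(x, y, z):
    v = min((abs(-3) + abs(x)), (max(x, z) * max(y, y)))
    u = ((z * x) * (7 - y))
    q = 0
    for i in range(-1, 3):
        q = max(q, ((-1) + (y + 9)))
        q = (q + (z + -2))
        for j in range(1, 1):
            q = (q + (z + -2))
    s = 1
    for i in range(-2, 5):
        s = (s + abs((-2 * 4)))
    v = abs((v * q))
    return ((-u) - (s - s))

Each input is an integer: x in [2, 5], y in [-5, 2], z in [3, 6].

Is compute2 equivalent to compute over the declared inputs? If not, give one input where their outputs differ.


Behavior is preserved: although statement counts differ; arithmetic usage differs; loop structure differs; constant usage differs, the outputs never diverge.
One worked example (x=3, y=0, z=5) — compute: v becomes 0; next u becomes 105; next q becomes 0; next at i=-1:; next q becomes 8; next at j=0:; next q becomes 11; next at i=0:; next q becomes 11; next at j=0:; next q becomes 14; next at i=1:; next q becomes 14; next at j=0:; next q becomes 17; next at i=2:; next q becomes 17; next at j=0:; next q becomes 20; next s becomes 1; next at i=-2:; next s becomes 9; next at i=-1:; next s becomes 17; next at i=0:; next s becomes 25; next at i=1:; next s becomes 33; next at i=2:; next s becomes 41; next at i=3:; next s becomes 49; next at i=4:; next s becomes 57; next v becomes 0; next final value -105; compute2: v becomes 0; next u becomes 105; next q becomes 0; next at i=-1:; next q becomes 8; next q becomes 11; next j never enters its loop body; next at i=0:; next q becomes 11; next q becomes 14; next j never enters its loop body; next at i=1:; next q becomes 14; next q becomes 17; next j never enters its loop body; next at i=2:; next q becomes 17; next q becomes 20; next j never enters its loop body; next s becomes 1; next at i=-2:; next s becomes 9; next at i=-1:; next s becomes 17; next at i=0:; next s becomes 25; next at i=1:; next s becomes 33; next at i=2:; next s becomes 41; next at i=3:; next s becomes 49; next at i=4:; next s becomes 57; next v becomes 0; next final value -105; agreement on -105.
Every one of the 128 inputs gives matching results.
verdict: equivalent


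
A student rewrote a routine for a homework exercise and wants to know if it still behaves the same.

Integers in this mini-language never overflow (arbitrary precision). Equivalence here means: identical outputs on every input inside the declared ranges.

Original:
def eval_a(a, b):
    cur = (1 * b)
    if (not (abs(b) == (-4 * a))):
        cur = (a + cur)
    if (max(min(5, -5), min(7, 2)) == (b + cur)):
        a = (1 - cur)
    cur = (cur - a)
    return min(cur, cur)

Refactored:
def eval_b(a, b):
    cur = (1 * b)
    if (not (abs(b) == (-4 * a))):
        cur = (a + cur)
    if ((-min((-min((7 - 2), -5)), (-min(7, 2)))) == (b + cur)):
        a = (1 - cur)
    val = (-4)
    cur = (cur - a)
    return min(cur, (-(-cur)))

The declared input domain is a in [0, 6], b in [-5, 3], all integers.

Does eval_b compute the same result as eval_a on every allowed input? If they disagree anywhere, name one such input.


Equivalent — the differences include statement counts differ; local variable names differ; constant usage differs; arithmetic usage differs; min/max/abs usage differs, yet no declared input distinguishes the two.
One worked example (a=5, b=0) — eval_a: cur becomes 0; next (not (abs(b) == (-4 * a))) evaluates to true; next cur becomes 5; next (max(min(5, -5), min(7, 2)) == (b + cur)) evaluates to false; next cur becomes 0; next final value 0; eval_b: cur becomes 0; next (not (abs(b) == (-4 * a))) evaluates to true; next cur becomes 5; next ((-min((-min((7 - 2), -5)), (-min(7, 2)))) == (b + cur)) evaluates to false; next val becomes -4; next cur becomes 0; next final value 0; agreement on 0.
Checked all 63 inputs in the declared domain: the outputs agree on every one.
verdict: equivalent
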